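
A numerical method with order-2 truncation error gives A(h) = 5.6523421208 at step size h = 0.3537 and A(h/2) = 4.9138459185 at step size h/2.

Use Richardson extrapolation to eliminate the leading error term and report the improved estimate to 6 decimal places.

4.667681

Method order is 2; weight 2^2 = 4.
2^2×A(h/2) = 19.6553836740; minus A(h) gives 14.0030415532.
Divide by 2^2 − 1 = 3.
R = 14.0030415532/3 = 4.6676805177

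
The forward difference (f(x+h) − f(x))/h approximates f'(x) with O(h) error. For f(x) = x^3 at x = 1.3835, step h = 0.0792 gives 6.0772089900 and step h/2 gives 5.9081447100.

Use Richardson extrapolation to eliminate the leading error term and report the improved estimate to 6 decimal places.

Method order is 1; weight 2^1 = 2.
Top: 2(5.9081447100) − (6.0772089900) = 5.7390804300
Extrapolated: 5.7390804300 / 1 = 5.7390804300
Correction |R − A(h/2)| = 1.691e-01; gap |A(h/2) − A(h)| = 1.691e-01.

5.739080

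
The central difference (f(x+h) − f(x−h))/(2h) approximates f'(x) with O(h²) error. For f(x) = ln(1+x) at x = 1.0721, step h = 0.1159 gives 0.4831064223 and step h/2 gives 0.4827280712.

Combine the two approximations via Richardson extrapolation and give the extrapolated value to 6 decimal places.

0.482602

Order 2 gives 2^r = 4 and 2^r − 1 = 3.
A(h/2) − A(h) = 0.4827280712 − 0.4831064223 = -0.0003783511
Divide by 2^2 − 1 = 3: (-0.0003783511)/3 = -0.0001261170
R = A(h/2) + (A(h/2) − A(h))/3 = 0.4827280712 − 0.0001261170 = 0.4826019542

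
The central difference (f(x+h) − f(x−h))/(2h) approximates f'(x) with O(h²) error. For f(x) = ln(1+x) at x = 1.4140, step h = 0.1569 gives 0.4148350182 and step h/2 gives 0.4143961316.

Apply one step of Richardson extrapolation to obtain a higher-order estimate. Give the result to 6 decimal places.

0.414250

Order 2 gives 2^r = 4 and 2^r − 1 = 3.
4×0.4143961316 = 1.6575845264; 1.6575845264 − 0.4148350182 = 1.2427495082
Denominator 4 − 1 = 3.
R = 1.2427495082/3 = 0.4142498361
Shift from A(h/2): −0.0001462955.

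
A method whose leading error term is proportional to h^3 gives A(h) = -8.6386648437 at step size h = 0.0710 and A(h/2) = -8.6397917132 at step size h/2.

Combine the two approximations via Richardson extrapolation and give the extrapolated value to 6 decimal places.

-8.639953

With r = 3 the leading error scales as h^3, so the weight is 2^3 = 8.
Top: 8(-8.6397917132) − (-8.6386648437) = -60.4796688619
Extrapolated: (-60.4796688619) / 7 = -8.6399526946
Gap between inputs: 1.127e-03; correction applied: −0.0001609814.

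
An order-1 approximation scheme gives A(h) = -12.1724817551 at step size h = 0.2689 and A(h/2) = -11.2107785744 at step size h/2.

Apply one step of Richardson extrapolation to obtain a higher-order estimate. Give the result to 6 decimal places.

-10.249075

With r = 1 the leading error scales as h^1, so the weight is 2^1 = 2.
2×(-11.2107785744) = -22.4215571488; subtract (-12.1724817551) → -10.2490753937
Extrapolated: (-10.2490753937) / 1 = -10.2490753937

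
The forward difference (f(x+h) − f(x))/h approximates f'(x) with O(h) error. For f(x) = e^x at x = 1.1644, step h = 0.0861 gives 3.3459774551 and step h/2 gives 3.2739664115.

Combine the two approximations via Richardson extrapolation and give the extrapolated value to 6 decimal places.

Leading term ∝ h^1; use weight 2 = 2^1.
A(h/2) − A(h) = 3.2739664115 − 3.3459774551 = -0.0720110436
Correction (A(h/2) − A(h))/(2 − 1) = (-0.0720110436)/1 = -0.0720110436
R = A(h/2) + (A(h/2) − A(h))/1 = 3.2739664115 − 0.0720110436 = 3.2019553679

3.201955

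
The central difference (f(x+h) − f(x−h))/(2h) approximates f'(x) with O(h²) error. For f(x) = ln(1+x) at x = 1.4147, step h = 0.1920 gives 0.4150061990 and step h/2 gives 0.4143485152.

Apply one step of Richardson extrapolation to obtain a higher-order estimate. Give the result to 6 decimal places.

Error is O(h^2); halving h shrinks it by 2^2 = 4.
Top: 4(0.4143485152) − (0.4150061990) = 1.2423878618
Denominator 4 − 1 = 3.
So the Richardson estimate is 0.4141292873.
Gap between inputs: 6.577e-04; correction applied: −0.0002192279.

0.414129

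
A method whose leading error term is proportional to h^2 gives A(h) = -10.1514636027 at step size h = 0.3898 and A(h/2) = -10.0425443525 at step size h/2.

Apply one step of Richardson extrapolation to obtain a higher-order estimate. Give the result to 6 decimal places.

Leading term ∝ h^2; use weight 4 = 2^2.
4·(-10.0425443525) = -40.1701774100; (-40.1701774100) − (-10.1514636027) = -30.0187138073
(4·(-10.0425443525) − (-10.1514636027))/(4 − 1) = -10.0062379358
Correction |R − A(h/2)| = 3.631e-02; gap |A(h/2) − A(h)| = 1.089e-01.

-10.006238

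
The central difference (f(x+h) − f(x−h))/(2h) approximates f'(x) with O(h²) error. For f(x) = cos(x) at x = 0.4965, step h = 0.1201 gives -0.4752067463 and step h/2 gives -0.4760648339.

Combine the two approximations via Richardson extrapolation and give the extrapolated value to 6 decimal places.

-0.476351

Leading term ∝ h^2; use weight 4 = 2^2.
Numerator 4·A(h/2) − A(h) = 4·(-0.4760648339) − (-0.4752067463) = -1.4290525893
(4·(-0.4760648339) − (-0.4752067463))/(4 − 1) = -0.4763508631
Gap between inputs: 8.581e-04; correction applied: −0.0002860292.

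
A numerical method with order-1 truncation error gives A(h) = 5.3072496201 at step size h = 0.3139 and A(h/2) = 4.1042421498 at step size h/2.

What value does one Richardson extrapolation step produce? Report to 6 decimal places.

2.901235

r = 1: numerator weight 2, denominator 1.
2×4.1042421498 = 8.2084842996; 8.2084842996 − 5.3072496201 = 2.9012346795
(2×4.1042421498 − 5.3072496201)/(2 − 1) = 2.9012346795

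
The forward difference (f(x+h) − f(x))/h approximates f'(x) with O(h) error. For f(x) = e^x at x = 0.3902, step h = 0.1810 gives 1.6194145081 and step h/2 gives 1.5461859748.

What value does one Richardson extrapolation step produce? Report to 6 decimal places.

1.472957

r = 1, so 2^r = 2.
2*1.5461859748 − 1.6194145081 = 1.4729574415
R = 1.4729574415/1 = 1.4729574415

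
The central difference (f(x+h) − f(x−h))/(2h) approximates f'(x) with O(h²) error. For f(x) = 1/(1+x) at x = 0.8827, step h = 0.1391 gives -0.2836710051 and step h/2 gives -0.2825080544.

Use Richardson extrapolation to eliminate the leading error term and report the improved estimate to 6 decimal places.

Error is O(h^2); halving h shrinks it by 2^2 = 4.
Weighted: (-1.1300322176) − (-0.2836710051) = -0.8463612125
(4 × (-0.2825080544) − (-0.2836710051))/(4 − 1) = -0.2821204042
Correction |R − A(h/2)| = 3.877e-04; gap |A(h/2) − A(h)| = 1.163e-03.

-0.282120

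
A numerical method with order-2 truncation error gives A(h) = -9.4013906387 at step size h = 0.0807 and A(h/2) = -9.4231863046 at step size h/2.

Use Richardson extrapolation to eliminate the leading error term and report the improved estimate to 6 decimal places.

r = 2, so 2^r = 4.
Top: 4(-9.4231863046) − (-9.4013906387) = -28.2913545797
(-28.2913545797) ÷ 3 = -9.4304515266
Shift from A(h/2): −0.0072652220.

-9.430452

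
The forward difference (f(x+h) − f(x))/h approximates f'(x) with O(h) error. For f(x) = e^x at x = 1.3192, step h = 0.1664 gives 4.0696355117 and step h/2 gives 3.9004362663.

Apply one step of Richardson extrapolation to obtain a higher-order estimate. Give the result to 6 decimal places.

Method order is 1; weight 2^1 = 2.
2^1 × A(h/2) = 7.8008725326; minus A(h) gives 3.7312370209.
(2 × 3.9004362663 − 4.0696355117)/(2 − 1) = 3.7312370209
Correction |R − A(h/2)| = 1.692e-01; gap |A(h/2) − A(h)| = 1.692e-01.

3.731237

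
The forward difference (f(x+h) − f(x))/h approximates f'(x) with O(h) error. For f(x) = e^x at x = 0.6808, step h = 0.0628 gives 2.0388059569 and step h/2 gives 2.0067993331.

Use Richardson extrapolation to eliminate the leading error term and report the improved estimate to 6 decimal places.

1.974793

Order 1 gives 2^r = 2 and 2^r − 1 = 1.
2 × 2.0067993331 = 4.0135986662; subtract 2.0388059569 → 1.9747927093
Extrapolated: 1.9747927093 / 1 = 1.9747927093
Gap between inputs: 3.201e-02; correction applied: −0.0320066238.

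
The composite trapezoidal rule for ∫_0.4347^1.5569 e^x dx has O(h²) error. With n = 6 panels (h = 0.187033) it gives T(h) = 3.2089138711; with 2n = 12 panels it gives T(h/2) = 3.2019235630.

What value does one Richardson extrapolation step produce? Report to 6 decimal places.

3.199593

Leading term ∝ h^2; use weight 4 = 2^2.
Top: 4(3.2019235630) − (3.2089138711) = 9.5987803809
Divide by 2^2 − 1 = 3.
9.5987803809 ÷ 3 = 3.1995934603
Correction |R − A(h/2)| = 2.330e-03; gap |A(h/2) − A(h)| = 6.990e-03.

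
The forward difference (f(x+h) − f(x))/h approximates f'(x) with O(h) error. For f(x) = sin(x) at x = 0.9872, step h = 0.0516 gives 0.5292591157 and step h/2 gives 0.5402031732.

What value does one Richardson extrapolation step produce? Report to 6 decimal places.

0.551147

Method order is 1; weight 2^1 = 2.
2 × 0.5402031732 = 1.0804063464; subtract 0.5292591157 → 0.5511472307
(2 × 0.5402031732 − 0.5292591157)/(2 − 1) = 0.5511472307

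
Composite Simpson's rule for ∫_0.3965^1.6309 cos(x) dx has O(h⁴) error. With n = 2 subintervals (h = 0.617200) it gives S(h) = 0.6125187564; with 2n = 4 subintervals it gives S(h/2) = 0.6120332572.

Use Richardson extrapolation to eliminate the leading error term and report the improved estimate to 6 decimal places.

The method has order 4: 2^4 = 16.
16·0.6120332572 = 9.7925321152; 9.7925321152 − 0.6125187564 = 9.1800133588
(16·0.6120332572 − 0.6125187564)/(16 − 1) = 0.6120008906

0.612001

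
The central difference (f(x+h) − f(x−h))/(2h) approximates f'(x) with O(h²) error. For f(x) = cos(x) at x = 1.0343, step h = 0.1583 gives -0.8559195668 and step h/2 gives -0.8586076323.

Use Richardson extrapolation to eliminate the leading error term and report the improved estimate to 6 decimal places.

r = 2: numerator weight 4, denominator 3.
Weighted: (-3.4344305292) − (-0.8559195668) = -2.5785109624
Denominator 4 − 1 = 3.
Extrapolated: (-2.5785109624) / 3 = -0.8595036541
Correction |R − A(h/2)| = 8.960e-04; gap |A(h/2) − A(h)| = 2.688e-03.

-0.859504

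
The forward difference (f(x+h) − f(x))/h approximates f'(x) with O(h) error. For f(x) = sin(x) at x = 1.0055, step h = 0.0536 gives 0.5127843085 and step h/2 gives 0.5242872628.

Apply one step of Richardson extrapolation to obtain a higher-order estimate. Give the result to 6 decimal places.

0.535790

The method has order 1: 2^1 = 2.
Top: 2(0.5242872628) − (0.5127843085) = 0.5357902171
Denominator 2 − 1 = 1.
0.5357902171 ÷ 1 = 0.5357902171
Correction |R − A(h/2)| = 1.150e-02; gap |A(h/2) − A(h)| = 1.150e-02.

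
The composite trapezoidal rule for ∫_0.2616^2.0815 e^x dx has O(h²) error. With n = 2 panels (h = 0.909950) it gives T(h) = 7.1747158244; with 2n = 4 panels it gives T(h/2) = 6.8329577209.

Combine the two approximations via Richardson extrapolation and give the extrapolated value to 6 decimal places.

Leading term ∝ h^2; use weight 4 = 2^2.
4*6.8329577209 − 7.1747158244 = 20.1571150592
Divide by 2^2 − 1 = 3.
R = 20.1571150592/3 = 6.7190383531
Correction |R − A(h/2)| = 1.139e-01; gap |A(h/2) − A(h)| = 3.418e-01.

6.719038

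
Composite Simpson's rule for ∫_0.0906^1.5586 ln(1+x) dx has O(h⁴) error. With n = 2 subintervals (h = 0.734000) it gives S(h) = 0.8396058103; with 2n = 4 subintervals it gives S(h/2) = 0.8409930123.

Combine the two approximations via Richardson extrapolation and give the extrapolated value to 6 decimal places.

r = 4: numerator weight 16, denominator 15.
16·0.8409930123 − 0.8396058103 = 12.6162823865
Divide by 2^4 − 1 = 15.
R = 12.6162823865/15 = 0.8410854924
Correction |R − A(h/2)| = 9.248e-05; gap |A(h/2) − A(h)| = 1.387e-03.

0.841085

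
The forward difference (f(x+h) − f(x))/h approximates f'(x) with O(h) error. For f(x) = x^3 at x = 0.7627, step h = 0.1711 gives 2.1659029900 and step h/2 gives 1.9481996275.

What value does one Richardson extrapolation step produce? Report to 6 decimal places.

1.730496

Order 1 gives 2^r = 2 and 2^r − 1 = 1.
Numerator 2×A(h/2) − A(h) = 2×1.9481996275 − 2.1659029900 = 1.7304962650
R = 1.7304962650/1 = 1.7304962650
Gap between inputs: 2.177e-01; correction applied: −0.2177033625.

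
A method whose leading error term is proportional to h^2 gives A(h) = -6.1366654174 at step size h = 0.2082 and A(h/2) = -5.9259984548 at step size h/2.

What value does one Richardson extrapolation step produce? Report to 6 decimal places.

r = 2: numerator weight 4, denominator 3.
Weighted: (-23.7039938192) − (-6.1366654174) = -17.5673284018
R = (-17.5673284018)/3 = -5.8557761339

-5.855776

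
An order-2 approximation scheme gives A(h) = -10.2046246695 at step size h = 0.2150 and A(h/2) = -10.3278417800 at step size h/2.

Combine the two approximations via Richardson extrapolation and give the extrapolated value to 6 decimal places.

-10.368914

The method has order 2: 2^2 = 4.
Top: 4(-10.3278417800) − (-10.2046246695) = -31.1067424505
Denominator 4 − 1 = 3.
(4·(-10.3278417800) − (-10.2046246695))/(4 − 1) = -10.3689141502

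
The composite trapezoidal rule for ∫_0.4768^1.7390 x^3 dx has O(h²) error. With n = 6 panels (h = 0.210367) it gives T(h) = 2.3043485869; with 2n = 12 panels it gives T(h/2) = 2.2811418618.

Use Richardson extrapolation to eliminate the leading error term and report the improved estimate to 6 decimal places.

With r = 2 the leading error scales as h^2, so the weight is 2^2 = 4.
Difference of the inputs: 2.2811418618 − 2.3043485869 = -0.0232067251
Divide by 2^2 − 1 = 3: (-0.0232067251)/3 = -0.0077355750
R = 2.2811418618 − 0.0077355750 = 2.2734062868

2.273406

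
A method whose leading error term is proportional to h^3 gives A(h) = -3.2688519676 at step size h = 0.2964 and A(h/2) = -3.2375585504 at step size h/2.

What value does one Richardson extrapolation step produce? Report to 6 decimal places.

-3.233088

The method has order 3: 2^3 = 8.
8·(-3.2375585504) = -25.9004684032; subtract (-3.2688519676) → -22.6316164356
Denominator 8 − 1 = 7.
R = (-22.6316164356)/7 = -3.2330880622
Correction |R − A(h/2)| = 4.470e-03; gap |A(h/2) − A(h)| = 3.129e-02.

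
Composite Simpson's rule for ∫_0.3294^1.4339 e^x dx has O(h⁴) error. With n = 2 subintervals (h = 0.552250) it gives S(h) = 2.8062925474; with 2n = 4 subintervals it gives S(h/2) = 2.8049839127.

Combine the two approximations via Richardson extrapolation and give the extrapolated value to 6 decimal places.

2.804897

Method order is 4; weight 2^4 = 16.
16*2.8049839127 = 44.8797426032; 44.8797426032 − 2.8062925474 = 42.0734500558
Denominator 16 − 1 = 15.
So the Richardson estimate is 2.8048966704.
Correction |R − A(h/2)| = 8.724e-05; gap |A(h/2) − A(h)| = 1.309e-03.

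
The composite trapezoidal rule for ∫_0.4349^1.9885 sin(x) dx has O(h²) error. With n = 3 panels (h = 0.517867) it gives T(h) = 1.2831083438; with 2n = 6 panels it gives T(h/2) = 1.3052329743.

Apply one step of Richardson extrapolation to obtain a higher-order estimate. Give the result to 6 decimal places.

1.312608

With r = 2 the leading error scales as h^2, so the weight is 2^2 = 4.
4*1.3052329743 = 5.2209318972; subtract 1.2831083438 → 3.9378235534
Extrapolated: 3.9378235534 / 3 = 1.3126078511
Shift from A(h/2): +0.0073748768.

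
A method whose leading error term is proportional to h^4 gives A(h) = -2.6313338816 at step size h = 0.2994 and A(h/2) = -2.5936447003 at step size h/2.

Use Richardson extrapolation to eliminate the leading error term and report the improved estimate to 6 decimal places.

Error is O(h^4); halving h shrinks it by 2^4 = 16.
16×(-2.5936447003) = -41.4983152048; subtract (-2.6313338816) → -38.8669813232
Extrapolated: (-38.8669813232) / 15 = -2.5911320882
Correction |R − A(h/2)| = 2.513e-03; gap |A(h/2) − A(h)| = 3.769e-02.

-2.591132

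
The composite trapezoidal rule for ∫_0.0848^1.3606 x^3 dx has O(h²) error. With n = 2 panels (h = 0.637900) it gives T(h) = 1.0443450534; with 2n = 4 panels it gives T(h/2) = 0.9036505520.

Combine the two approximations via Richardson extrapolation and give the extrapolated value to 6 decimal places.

0.856752

With r = 2 the leading error scales as h^2, so the weight is 2^2 = 4.
2^2×A(h/2) = 3.6146022080; minus A(h) gives 2.5702571546.
Denominator 4 − 1 = 3.
Extrapolated: 2.5702571546 / 3 = 0.8567523849
Gap between inputs: 1.407e-01; correction applied: −0.0468981671.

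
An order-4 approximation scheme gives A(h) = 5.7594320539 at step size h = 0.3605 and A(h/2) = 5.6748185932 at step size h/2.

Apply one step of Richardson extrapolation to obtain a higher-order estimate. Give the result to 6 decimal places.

Leading term ∝ h^4; use weight 16 = 2^4.
Numerator 16·A(h/2) − A(h) = 16·5.6748185932 − 5.7594320539 = 85.0376654373
Denominator 16 − 1 = 15.
R = 85.0376654373/15 = 5.6691776958

5.669178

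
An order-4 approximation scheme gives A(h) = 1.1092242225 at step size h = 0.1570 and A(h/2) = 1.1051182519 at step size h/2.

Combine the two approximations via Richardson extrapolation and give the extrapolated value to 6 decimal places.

1.104845

With r = 4 the leading error scales as h^4, so the weight is 2^4 = 16.
16*1.1051182519 − 1.1092242225 = 16.5726678079
R = 16.5726678079/15 = 1.1048445205
Correction |R − A(h/2)| = 2.737e-04; gap |A(h/2) − A(h)| = 4.106e-03.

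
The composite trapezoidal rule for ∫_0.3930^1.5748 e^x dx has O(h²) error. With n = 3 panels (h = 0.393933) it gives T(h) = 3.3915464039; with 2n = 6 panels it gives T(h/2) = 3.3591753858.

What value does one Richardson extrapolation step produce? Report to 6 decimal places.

Leading term ∝ h^2; use weight 4 = 2^2.
2^2*A(h/2) = 13.4367015432; minus A(h) gives 10.0451551393.
Denominator 4 − 1 = 3.
So the Richardson estimate is 3.3483850464.

3.348385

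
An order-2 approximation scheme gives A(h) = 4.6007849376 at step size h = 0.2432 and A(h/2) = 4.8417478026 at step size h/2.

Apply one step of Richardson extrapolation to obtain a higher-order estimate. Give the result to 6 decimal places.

r = 2: numerator weight 4, denominator 3.
Weighted: 19.3669912104 − 4.6007849376 = 14.7662062728
Divide by 2^2 − 1 = 3.
R = 14.7662062728/3 = 4.9220687576
Correction |R − A(h/2)| = 8.032e-02; gap |A(h/2) − A(h)| = 2.410e-01.

4.922069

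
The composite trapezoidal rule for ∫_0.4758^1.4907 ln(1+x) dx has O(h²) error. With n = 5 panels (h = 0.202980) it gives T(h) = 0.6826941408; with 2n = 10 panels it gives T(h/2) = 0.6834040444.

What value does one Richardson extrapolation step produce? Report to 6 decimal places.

0.683641

The method has order 2: 2^2 = 4.
Weighted: 2.7336161776 − 0.6826941408 = 2.0509220368
Divide by 2^2 − 1 = 3.
Result: 0.6836406789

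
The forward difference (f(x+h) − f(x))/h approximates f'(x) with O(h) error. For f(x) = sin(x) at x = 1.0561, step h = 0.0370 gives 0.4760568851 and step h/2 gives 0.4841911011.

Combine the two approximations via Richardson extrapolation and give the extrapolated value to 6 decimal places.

Error is O(h^1); halving h shrinks it by 2^1 = 2.
A(h/2) − A(h) = 0.4841911011 − 0.4760568851 = 0.0081342160
Divide by 2^1 − 1 = 1: 0.0081342160/1 = 0.0081342160
R = 0.4841911011 + 0.0081342160 = 0.4923253171

0.492325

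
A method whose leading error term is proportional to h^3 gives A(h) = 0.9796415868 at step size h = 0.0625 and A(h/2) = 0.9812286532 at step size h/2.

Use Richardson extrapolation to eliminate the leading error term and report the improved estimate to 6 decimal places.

Error is O(h^3); halving h shrinks it by 2^3 = 8.
Numerator 8 × A(h/2) − A(h) = 8 × 0.9812286532 − 0.9796415868 = 6.8701876388
(8 × 0.9812286532 − 0.9796415868)/(8 − 1) = 0.9814553770

0.981455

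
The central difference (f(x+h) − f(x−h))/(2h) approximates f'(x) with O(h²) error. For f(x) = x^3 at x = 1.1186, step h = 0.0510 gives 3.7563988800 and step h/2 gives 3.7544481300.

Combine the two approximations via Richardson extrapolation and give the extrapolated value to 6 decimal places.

3.753798

Method order is 2; weight 2^2 = 4.
Numerator 4*A(h/2) − A(h) = 4*3.7544481300 − 3.7563988800 = 11.2613936400
Denominator 4 − 1 = 3.
(4*3.7544481300 − 3.7563988800)/(4 − 1) = 3.7537978800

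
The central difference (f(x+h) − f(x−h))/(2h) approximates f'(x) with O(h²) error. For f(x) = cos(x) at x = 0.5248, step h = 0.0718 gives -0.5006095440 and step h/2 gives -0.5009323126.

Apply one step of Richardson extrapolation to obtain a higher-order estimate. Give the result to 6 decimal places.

The method has order 2: 2^2 = 4.
Top: 4(-0.5009323126) − (-0.5006095440) = -1.5031197064
Divide by 2^2 − 1 = 3.
Result: -0.5010399021
Shift from A(h/2): −0.0001075895.

-0.501040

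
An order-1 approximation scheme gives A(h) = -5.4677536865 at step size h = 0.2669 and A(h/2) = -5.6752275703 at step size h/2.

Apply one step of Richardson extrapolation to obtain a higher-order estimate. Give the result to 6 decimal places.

r = 1: numerator weight 2, denominator 1.
2·(-5.6752275703) − (-5.4677536865) = -5.8827014541
Divide by 2^1 − 1 = 1.
R = (-5.8827014541)/1 = -5.8827014541
Gap between inputs: 2.075e-01; correction applied: −0.2074738838.

-5.882701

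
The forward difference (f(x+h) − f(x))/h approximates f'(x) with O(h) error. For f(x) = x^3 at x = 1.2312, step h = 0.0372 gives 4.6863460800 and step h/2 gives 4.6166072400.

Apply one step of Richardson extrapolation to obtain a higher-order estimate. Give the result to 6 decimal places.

Error is O(h^1); halving h shrinks it by 2^1 = 2.
Weighted: 9.2332144800 − 4.6863460800 = 4.5468684000
Extrapolated: 4.5468684000 / 1 = 4.5468684000

4.546868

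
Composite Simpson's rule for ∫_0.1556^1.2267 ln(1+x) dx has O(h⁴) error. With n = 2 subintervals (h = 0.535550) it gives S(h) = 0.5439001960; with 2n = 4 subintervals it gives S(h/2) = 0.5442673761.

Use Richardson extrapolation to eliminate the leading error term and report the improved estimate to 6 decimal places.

0.544292

r = 4: numerator weight 16, denominator 15.
16*0.5442673761 = 8.7082780176; subtract 0.5439001960 → 8.1643778216
Denominator 16 − 1 = 15.
So the Richardson estimate is 0.5442918548.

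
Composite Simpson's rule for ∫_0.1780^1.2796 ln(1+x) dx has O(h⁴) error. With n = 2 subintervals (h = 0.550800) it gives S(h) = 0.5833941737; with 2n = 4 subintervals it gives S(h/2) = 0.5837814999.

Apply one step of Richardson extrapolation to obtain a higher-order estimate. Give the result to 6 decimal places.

r = 4, so 2^r = 16.
2^4×A(h/2) = 9.3405039984; minus A(h) gives 8.7571098247.
(16×0.5837814999 − 0.5833941737)/(16 − 1) = 0.5838073216
Shift from A(h/2): +0.0000258217.

0.583807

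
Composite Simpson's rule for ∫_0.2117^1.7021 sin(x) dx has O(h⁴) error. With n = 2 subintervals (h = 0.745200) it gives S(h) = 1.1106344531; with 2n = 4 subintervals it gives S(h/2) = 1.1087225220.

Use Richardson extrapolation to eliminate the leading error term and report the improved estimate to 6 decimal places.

r = 4, so 2^r = 16.
16*1.1087225220 − 1.1106344531 = 16.6289258989
Divide by 2^4 − 1 = 15.
16.6289258989 ÷ 15 = 1.1085950599
Shift from A(h/2): −0.0001274621.

1.108595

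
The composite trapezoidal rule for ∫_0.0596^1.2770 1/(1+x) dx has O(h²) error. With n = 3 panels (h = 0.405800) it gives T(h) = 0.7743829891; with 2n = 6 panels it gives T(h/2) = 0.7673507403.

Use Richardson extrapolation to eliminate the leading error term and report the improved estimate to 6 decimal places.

0.765007

r = 2: numerator weight 4, denominator 3.
4·0.7673507403 = 3.0694029612; subtract 0.7743829891 → 2.2950199721
R = 2.2950199721/3 = 0.7650066574
Shift from A(h/2): −0.0023440829.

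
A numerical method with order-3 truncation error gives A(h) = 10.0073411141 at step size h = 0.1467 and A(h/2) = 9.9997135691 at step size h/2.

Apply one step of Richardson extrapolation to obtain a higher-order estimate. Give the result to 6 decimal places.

9.998624

r = 3: numerator weight 8, denominator 7.
8*9.9997135691 − 10.0073411141 = 69.9903674387
Denominator 8 − 1 = 7.
Result: 9.9986239198
Shift from A(h/2): −0.0010896493.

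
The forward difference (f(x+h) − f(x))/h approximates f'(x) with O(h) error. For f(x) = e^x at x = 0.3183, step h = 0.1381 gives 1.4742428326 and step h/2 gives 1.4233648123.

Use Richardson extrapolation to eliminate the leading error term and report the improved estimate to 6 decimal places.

r = 1, so 2^r = 2.
Numerator 2*A(h/2) − A(h) = 2*1.4233648123 − 1.4742428326 = 1.3724867920
1.3724867920 ÷ 1 = 1.3724867920
Shift from A(h/2): −0.0508780203.

1.372487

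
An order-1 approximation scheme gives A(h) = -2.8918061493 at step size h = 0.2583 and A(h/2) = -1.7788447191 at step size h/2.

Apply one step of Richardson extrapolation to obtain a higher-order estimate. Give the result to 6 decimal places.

-0.665883

With r = 1 the leading error scales as h^1, so the weight is 2^1 = 2.
A(h/2) − A(h) = -1.7788447191 − (-2.8918061493) = 1.1129614302
Correction (A(h/2) − A(h))/(2 − 1) = 1.1129614302/1 = 1.1129614302
R = -1.7788447191 + 1.1129614302 = -0.6658832889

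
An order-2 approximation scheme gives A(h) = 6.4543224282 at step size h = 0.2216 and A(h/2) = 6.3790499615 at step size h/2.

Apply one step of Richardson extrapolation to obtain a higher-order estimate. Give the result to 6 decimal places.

6.353959

Error is O(h^2); halving h shrinks it by 2^2 = 4.
2^2·A(h/2) = 25.5161998460; minus A(h) gives 19.0618774178.
19.0618774178 ÷ 3 = 6.3539591393
Correction |R − A(h/2)| = 2.509e-02; gap |A(h/2) − A(h)| = 7.527e-02.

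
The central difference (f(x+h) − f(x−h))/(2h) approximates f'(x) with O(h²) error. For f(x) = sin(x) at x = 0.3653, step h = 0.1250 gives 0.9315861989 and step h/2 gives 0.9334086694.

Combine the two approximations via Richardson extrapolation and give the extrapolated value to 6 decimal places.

0.934016

r = 2: numerator weight 4, denominator 3.
4 × 0.9334086694 = 3.7336346776; 3.7336346776 − 0.9315861989 = 2.8020484787
Extrapolated: 2.8020484787 / 3 = 0.9340161596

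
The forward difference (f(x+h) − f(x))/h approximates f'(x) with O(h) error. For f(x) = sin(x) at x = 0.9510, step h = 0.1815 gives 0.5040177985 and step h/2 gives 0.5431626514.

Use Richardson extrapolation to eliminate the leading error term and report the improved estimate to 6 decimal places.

r = 1, so 2^r = 2.
2 × 0.5431626514 = 1.0863253028; subtract 0.5040177985 → 0.5823075043
0.5823075043 ÷ 1 = 0.5823075043
Shift from A(h/2): +0.0391448529.

0.582308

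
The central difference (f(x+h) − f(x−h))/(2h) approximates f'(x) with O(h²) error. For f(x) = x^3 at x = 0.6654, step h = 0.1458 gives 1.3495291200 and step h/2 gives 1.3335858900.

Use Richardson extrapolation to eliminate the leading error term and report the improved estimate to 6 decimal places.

The method has order 2: 2^2 = 4.
Top: 4(1.3335858900) − (1.3495291200) = 3.9848144400
Denominator 4 − 1 = 3.
Extrapolated: 3.9848144400 / 3 = 1.3282714800

1.328271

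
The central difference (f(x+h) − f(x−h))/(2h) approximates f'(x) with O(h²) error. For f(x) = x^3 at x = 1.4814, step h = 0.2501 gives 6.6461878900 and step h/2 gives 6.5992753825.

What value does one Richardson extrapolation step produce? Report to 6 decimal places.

6.583638

r = 2: numerator weight 4, denominator 3.
4 × 6.5992753825 = 26.3971015300; subtract 6.6461878900 → 19.7509136400
Divide by 2^2 − 1 = 3.
Extrapolated: 19.7509136400 / 3 = 6.5836378800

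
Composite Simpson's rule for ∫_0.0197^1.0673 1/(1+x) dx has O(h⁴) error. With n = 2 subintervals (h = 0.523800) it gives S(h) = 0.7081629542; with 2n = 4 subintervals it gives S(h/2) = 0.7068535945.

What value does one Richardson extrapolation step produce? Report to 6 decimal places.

0.706766

r = 4, so 2^r = 16.
16 × 0.7068535945 = 11.3096575120; 11.3096575120 − 0.7081629542 = 10.6014945578
Denominator 16 − 1 = 15.
Extrapolated: 10.6014945578 / 15 = 0.7067663039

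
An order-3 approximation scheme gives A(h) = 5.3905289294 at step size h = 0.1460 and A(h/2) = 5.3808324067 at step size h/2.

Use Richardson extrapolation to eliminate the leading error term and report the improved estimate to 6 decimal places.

Error is O(h^3); halving h shrinks it by 2^3 = 8.
A(h/2) − A(h) = 5.3808324067 − 5.3905289294 = -0.0096965227
Correction (A(h/2) − A(h))/(8 − 1) = (-0.0096965227)/7 = -0.0013852175
R = 5.3808324067 − 0.0013852175 = 5.3794471892

5.379447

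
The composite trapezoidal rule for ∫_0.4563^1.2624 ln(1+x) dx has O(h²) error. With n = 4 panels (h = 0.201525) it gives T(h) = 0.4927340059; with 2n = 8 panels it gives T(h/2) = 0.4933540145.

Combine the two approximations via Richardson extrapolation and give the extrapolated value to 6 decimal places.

Error is O(h^2); halving h shrinks it by 2^2 = 4.
Weighted: 1.9734160580 − 0.4927340059 = 1.4806820521
Denominator 4 − 1 = 3.
So the Richardson estimate is 0.4935606840.

0.493561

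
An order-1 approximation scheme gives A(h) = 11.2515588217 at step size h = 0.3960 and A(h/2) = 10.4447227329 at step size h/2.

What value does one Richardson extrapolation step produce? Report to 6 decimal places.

Error is O(h^1); halving h shrinks it by 2^1 = 2.
Numerator 2 × A(h/2) − A(h) = 2 × 10.4447227329 − 11.2515588217 = 9.6378866441
Denominator 2 − 1 = 1.
Extrapolated: 9.6378866441 / 1 = 9.6378866441
Correction |R − A(h/2)| = 8.068e-01; gap |A(h/2) − A(h)| = 8.068e-01.

9.637887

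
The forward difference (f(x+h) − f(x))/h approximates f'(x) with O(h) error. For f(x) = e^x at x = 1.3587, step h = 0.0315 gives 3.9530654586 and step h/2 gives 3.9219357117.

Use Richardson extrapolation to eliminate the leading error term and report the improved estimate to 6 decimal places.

r = 1, so 2^r = 2.
Difference of the inputs: 3.9219357117 − 3.9530654586 = -0.0311297469
Divide by 2^1 − 1 = 1: (-0.0311297469)/1 = -0.0311297469
R = 3.9219357117 − 0.0311297469 = 3.8908059648

3.890806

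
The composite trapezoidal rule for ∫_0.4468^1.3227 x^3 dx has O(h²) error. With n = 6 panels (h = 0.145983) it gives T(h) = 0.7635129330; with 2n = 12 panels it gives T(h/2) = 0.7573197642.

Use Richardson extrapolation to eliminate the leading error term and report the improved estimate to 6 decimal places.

0.755255

Leading term ∝ h^2; use weight 4 = 2^2.
Weighted: 3.0292790568 − 0.7635129330 = 2.2657661238
(4·0.7573197642 − 0.7635129330)/(4 − 1) = 0.7552553746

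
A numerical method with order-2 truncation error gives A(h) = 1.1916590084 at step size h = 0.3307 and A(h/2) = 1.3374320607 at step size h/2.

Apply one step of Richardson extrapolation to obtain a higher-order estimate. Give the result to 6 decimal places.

Leading term ∝ h^2; use weight 4 = 2^2.
A(h/2) − A(h) = 1.3374320607 − 1.1916590084 = 0.1457730523
Correction (A(h/2) − A(h))/(4 − 1) = 0.1457730523/3 = 0.0485910174
R = 1.3374320607 + 0.0485910174 = 1.3860230781
Shift from A(h/2): +0.0485910174.

1.386023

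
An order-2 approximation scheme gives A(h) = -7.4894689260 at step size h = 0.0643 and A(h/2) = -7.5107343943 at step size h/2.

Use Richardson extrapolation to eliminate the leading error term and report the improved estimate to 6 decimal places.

The method has order 2: 2^2 = 4.
Difference of the inputs: -7.5107343943 − (-7.4894689260) = -0.0212654683
Divide by 2^2 − 1 = 3: (-0.0212654683)/3 = -0.0070884894
R = A(h/2) + (A(h/2) − A(h))/3 = -7.5107343943 − 0.0070884894 = -7.5178228837
Correction |R − A(h/2)| = 7.088e-03; gap |A(h/2) − A(h)| = 2.127e-02.

-7.517823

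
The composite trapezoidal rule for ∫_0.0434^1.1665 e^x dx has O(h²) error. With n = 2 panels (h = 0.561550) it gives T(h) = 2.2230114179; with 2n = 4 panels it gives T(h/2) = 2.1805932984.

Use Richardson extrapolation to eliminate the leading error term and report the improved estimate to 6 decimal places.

2.166454

With r = 2 the leading error scales as h^2, so the weight is 2^2 = 4.
Weighted: 8.7223731936 − 2.2230114179 = 6.4993617757
Denominator 4 − 1 = 3.
(4 × 2.1805932984 − 2.2230114179)/(4 − 1) = 2.1664539252
Correction |R − A(h/2)| = 1.414e-02; gap |A(h/2) − A(h)| = 4.242e-02.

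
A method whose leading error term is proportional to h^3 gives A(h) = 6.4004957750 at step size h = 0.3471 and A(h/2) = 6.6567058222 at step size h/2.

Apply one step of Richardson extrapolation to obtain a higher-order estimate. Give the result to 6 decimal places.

r = 3: numerator weight 8, denominator 7.
2^3×A(h/2) = 53.2536465776; minus A(h) gives 46.8531508026.
Divide by 2^3 − 1 = 7.
Extrapolated: 46.8531508026 / 7 = 6.6933072575
Correction |R − A(h/2)| = 3.660e-02; gap |A(h/2) − A(h)| = 2.562e-01.

6.693307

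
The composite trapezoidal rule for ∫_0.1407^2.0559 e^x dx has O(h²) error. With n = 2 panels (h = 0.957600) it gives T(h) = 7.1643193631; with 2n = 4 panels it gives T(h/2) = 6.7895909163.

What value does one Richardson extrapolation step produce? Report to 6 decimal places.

6.664681

The method has order 2: 2^2 = 4.
4×6.7895909163 − 7.1643193631 = 19.9940443021
Divide by 2^2 − 1 = 3.
(4×6.7895909163 − 7.1643193631)/(4 − 1) = 6.6646814340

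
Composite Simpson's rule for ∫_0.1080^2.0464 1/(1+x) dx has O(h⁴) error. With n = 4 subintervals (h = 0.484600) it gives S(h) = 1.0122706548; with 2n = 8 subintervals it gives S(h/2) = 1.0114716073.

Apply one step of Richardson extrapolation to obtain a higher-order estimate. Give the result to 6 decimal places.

The method has order 4: 2^4 = 16.
16×1.0114716073 − 1.0122706548 = 15.1712750620
Denominator 16 − 1 = 15.
R = 15.1712750620/15 = 1.0114183375

1.011418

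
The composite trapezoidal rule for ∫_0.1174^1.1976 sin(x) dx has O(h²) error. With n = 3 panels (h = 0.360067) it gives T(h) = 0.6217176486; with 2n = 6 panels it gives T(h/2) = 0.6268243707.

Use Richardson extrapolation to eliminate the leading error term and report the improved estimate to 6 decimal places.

r = 2: numerator weight 4, denominator 3.
4×0.6268243707 = 2.5072974828; 2.5072974828 − 0.6217176486 = 1.8855798342
Divide by 2^2 − 1 = 3.
Extrapolated: 1.8855798342 / 3 = 0.6285266114
Gap between inputs: 5.107e-03; correction applied: +0.0017022407.

0.628527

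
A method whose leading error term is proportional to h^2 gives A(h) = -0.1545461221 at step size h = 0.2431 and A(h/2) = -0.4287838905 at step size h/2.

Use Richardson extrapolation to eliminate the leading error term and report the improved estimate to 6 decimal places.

The method has order 2: 2^2 = 4.
4*(-0.4287838905) − (-0.1545461221) = -1.5605894399
Denominator 4 − 1 = 3.
Result: -0.5201964800
Correction |R − A(h/2)| = 9.141e-02; gap |A(h/2) − A(h)| = 2.742e-01.

-0.520196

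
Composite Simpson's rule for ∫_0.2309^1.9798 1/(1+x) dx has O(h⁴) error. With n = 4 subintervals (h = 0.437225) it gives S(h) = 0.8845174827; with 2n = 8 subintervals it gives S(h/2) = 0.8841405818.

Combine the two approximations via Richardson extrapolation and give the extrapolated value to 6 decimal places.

0.884115

Leading term ∝ h^4; use weight 16 = 2^4.
Weighted: 14.1462493088 − 0.8845174827 = 13.2617318261
(16 × 0.8841405818 − 0.8845174827)/(16 − 1) = 0.8841154551
Gap between inputs: 3.769e-04; correction applied: −0.0000251267.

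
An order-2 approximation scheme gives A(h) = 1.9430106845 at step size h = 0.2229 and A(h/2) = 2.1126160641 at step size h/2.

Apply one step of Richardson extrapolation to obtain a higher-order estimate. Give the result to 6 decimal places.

2.169151

Order 2 gives 2^r = 4 and 2^r − 1 = 3.
4 × 2.1126160641 − 1.9430106845 = 6.5074535719
Denominator 4 − 1 = 3.
R = 6.5074535719/3 = 2.1691511906
Correction |R − A(h/2)| = 5.654e-02; gap |A(h/2) − A(h)| = 1.696e-01.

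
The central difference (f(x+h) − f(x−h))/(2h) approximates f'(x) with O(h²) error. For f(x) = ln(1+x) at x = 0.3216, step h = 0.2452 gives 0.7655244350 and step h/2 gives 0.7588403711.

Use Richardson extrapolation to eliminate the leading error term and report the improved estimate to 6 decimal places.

0.756612

Leading term ∝ h^2; use weight 4 = 2^2.
4·0.7588403711 − 0.7655244350 = 2.2698370494
Extrapolated: 2.2698370494 / 3 = 0.7566123498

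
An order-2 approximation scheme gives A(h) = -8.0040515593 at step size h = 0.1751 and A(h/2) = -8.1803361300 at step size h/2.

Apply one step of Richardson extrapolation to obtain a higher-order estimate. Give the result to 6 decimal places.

r = 2, so 2^r = 4.
A(h/2) − A(h) = -8.1803361300 − (-8.0040515593) = -0.1762845707
Correction (A(h/2) − A(h))/(4 − 1) = (-0.1762845707)/3 = -0.0587615236
R = A(h/2) + (A(h/2) − A(h))/3 = -8.1803361300 − 0.0587615236 = -8.2390976536
Shift from A(h/2): −0.0587615236.

-8.239098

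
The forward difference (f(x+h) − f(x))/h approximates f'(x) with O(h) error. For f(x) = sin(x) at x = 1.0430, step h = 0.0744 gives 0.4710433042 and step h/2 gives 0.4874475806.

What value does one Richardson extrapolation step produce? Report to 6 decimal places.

r = 1, so 2^r = 2.
Numerator 2×A(h/2) − A(h) = 2×0.4874475806 − 0.4710433042 = 0.5038518570
R = 0.5038518570/1 = 0.5038518570
Correction |R − A(h/2)| = 1.640e-02; gap |A(h/2) − A(h)| = 1.640e-02.

0.503852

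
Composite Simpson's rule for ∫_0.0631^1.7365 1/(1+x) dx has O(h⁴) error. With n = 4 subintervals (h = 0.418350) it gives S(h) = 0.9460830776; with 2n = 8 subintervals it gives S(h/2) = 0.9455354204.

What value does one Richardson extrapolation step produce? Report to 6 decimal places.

Order 4 gives 2^r = 16 and 2^r − 1 = 15.
Weighted: 15.1285667264 − 0.9460830776 = 14.1824836488
Divide by 2^4 − 1 = 15.
R = 14.1824836488/15 = 0.9454989099
Gap between inputs: 5.477e-04; correction applied: −0.0000365105.

0.945499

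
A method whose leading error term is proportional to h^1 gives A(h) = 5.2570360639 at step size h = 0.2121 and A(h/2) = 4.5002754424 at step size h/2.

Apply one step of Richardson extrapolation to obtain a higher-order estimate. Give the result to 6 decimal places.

3.743515

Error is O(h^1); halving h shrinks it by 2^1 = 2.
Weighted: 9.0005508848 − 5.2570360639 = 3.7435148209
Extrapolated: 3.7435148209 / 1 = 3.7435148209
Correction |R − A(h/2)| = 7.568e-01; gap |A(h/2) − A(h)| = 7.568e-01.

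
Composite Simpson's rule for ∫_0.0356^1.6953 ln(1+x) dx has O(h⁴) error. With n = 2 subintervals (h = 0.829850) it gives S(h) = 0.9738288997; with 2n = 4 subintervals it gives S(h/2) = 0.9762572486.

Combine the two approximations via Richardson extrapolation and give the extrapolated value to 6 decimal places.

0.976419

Order 4 gives 2^r = 16 and 2^r − 1 = 15.
Weighted: 15.6201159776 − 0.9738288997 = 14.6462870779
Divide by 2^4 − 1 = 15.
(16×0.9762572486 − 0.9738288997)/(16 − 1) = 0.9764191385
Shift from A(h/2): +0.0001618899.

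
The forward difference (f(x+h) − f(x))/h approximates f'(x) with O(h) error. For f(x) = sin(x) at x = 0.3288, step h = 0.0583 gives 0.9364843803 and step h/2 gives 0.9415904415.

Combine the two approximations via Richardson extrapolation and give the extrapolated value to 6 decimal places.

Method order is 1; weight 2^1 = 2.
Weighted: 1.8831808830 − 0.9364843803 = 0.9466965027
Divide by 2^1 − 1 = 1.
R = 0.9466965027/1 = 0.9466965027

0.946697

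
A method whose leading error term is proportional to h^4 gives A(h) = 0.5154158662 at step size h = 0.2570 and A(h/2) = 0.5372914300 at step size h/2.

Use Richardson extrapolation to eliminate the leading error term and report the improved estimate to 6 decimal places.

With r = 4 the leading error scales as h^4, so the weight is 2^4 = 16.
Top: 16(0.5372914300) − (0.5154158662) = 8.0812470138
Denominator 16 − 1 = 15.
Extrapolated: 8.0812470138 / 15 = 0.5387498009
Correction |R − A(h/2)| = 1.458e-03; gap |A(h/2) − A(h)| = 2.188e-02.

0.538750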